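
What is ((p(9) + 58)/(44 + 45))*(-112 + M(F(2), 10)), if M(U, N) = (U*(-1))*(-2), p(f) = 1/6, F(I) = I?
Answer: -6282/89 ≈ -70.584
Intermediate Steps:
p(f) = 1/6
M(U, N) = 2*U (M(U, N) = -U*(-2) = 2*U)
((p(9) + 58)/(44 + 45))*(-112 + M(F(2), 10)) = ((1/6 + 58)/(44 + 45))*(-112 + 2*2) = ((349/6)/89)*(-112 + 4) = ((349/6)*(1/89))*(-108) = (349/534)*(-108) = -6282/89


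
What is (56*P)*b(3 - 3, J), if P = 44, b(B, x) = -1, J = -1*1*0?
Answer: -2464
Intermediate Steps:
J = 0 (J = -1*0 = 0)
(56*P)*b(3 - 3, J) = (56*44)*(-1) = 2464*(-1) = -2464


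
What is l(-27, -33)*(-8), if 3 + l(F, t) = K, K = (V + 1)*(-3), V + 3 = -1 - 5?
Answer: -168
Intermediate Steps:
V = -9 (V = -3 + (-1 - 5) = -3 - 6 = -9)
K = 24 (K = (-9 + 1)*(-3) = -8*(-3) = 24)
l(F, t) = 21 (l(F, t) = -3 + 24 = 21)
l(-27, -33)*(-8) = 21*(-8) = -168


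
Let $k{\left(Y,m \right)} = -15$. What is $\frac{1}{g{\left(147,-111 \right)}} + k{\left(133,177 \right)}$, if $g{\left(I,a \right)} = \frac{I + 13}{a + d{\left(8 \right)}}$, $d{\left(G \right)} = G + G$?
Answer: $- \frac{499}{32} \approx -15.594$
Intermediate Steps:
$d{\left(G \right)} = 2 G$
$g{\left(I,a \right)} = \frac{13 + I}{16 + a}$ ($g{\left(I,a \right)} = \frac{I + 13}{a + 2 \cdot 8} = \frac{13 + I}{a + 16} = \frac{13 + I}{16 + a}$)
$\frac{1}{g{\left(147,-111 \right)}} + k{\left(133,177 \right)} = \frac{1}{\frac{1}{16 - 111} \left(13 + 147\right)} - 15 = \frac{1}{\frac{1}{-95} \cdot 160} - 15 = \frac{1}{\left(- \frac{1}{95}\right) 160} - 15 = \frac{1}{- \frac{32}{19}} - 15 = - \frac{19}{32} - 15 = - \frac{499}{32}$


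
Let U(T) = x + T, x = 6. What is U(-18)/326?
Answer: -6/163 ≈ -0.036810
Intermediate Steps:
U(T) = 6 + T
U(-18)/326 = (6 - 18)/326 = -12*1/326 = -6/163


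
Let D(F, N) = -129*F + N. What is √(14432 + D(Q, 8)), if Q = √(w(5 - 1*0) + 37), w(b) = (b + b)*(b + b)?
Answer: √(14440 - 129*√137) ≈ 113.71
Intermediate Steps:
w(b) = 4*b² (w(b) = (2*b)*(2*b) = 4*b²)
Q = √137 (Q = √(4*(5 - 1*0)² + 37) = √(4*(5 + 0)² + 37) = √(4*5² + 37) = √(4*25 + 37) = √(100 + 37) = √137 ≈ 11.705)
D(F, N) = N - 129*F
√(14432 + D(Q, 8)) = √(14432 + (8 - 129*√137)) = √(14440 - 129*√137)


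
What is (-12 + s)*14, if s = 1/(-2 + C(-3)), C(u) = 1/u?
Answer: -174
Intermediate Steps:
s = -3/7 (s = 1/(-2 + 1/(-3)) = 1/(-2 - ⅓) = 1/(-7/3) = -3/7 ≈ -0.42857)
(-12 + s)*14 = (-12 - 3/7)*14 = -87/7*14 = -174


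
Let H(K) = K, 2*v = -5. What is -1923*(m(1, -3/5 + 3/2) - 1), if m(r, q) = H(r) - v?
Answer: -9615/2 ≈ -4807.5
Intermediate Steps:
v = -5/2 (v = (½)*(-5) = -5/2 ≈ -2.5000)
m(r, q) = 5/2 + r (m(r, q) = r - 1*(-5/2) = r + 5/2 = 5/2 + r)
-1923*(m(1, -3/5 + 3/2) - 1) = -1923*((5/2 + 1) - 1) = -1923*(7/2 - 1) = -1923*5/2 = -9615/2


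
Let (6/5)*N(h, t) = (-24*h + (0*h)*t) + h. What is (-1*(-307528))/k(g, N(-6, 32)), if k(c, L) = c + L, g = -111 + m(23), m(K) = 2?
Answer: 153764/3 ≈ 51255.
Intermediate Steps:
g = -109 (g = -111 + 2 = -109)
N(h, t) = -115*h/6 (N(h, t) = 5*((-24*h + (0*h)*t) + h)/6 = 5*((-24*h + 0*t) + h)/6 = 5*((-24*h + 0) + h)/6 = 5*(-24*h + h)/6 = 5*(-23*h)/6 = -115*h/6)
k(c, L) = L + c
(-1*(-307528))/k(g, N(-6, 32)) = (-1*(-307528))/(-115/6*(-6) - 109) = 307528/(115 - 109) = 307528/6 = 307528*(⅙) = 153764/3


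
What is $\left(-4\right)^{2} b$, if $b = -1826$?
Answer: $-29216$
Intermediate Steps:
$\left(-4\right)^{2} b = \left(-4\right)^{2} \left(-1826\right) = 16 \left(-1826\right) = -29216$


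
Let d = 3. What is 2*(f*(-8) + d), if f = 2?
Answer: -26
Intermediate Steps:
2*(f*(-8) + d) = 2*(2*(-8) + 3) = 2*(-16 + 3) = 2*(-13) = -26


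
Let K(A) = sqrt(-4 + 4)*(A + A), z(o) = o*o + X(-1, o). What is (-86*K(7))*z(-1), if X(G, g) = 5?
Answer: 0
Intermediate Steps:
z(o) = 5 + o**2 (z(o) = o*o + 5 = o**2 + 5 = 5 + o**2)
K(A) = 0 (K(A) = sqrt(0)*(2*A) = 0*(2*A) = 0)
(-86*K(7))*z(-1) = (-86*0)*(5 + (-1)**2) = 0*(5 + 1) = 0*6 = 0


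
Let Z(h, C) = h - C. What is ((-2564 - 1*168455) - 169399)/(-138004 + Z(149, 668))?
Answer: 340418/138523 ≈ 2.4575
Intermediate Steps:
((-2564 - 1*168455) - 169399)/(-138004 + Z(149, 668)) = ((-2564 - 1*168455) - 169399)/(-138004 + (149 - 1*668)) = ((-2564 - 168455) - 169399)/(-138004 + (149 - 668)) = (-171019 - 169399)/(-138004 - 519) = -340418/(-138523) = -340418*(-1/138523) = 340418/138523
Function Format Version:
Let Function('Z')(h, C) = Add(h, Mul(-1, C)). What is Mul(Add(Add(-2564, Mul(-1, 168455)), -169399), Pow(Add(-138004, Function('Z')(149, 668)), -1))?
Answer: Rational(340418, 138523) ≈ 2.4575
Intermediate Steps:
Mul(Add(Add(-2564, Mul(-1, 168455)), -169399), Pow(Add(-138004, Function('Z')(149, 668)), -1)) = Mul(Add(Add(-2564, Mul(-1, 168455)), -169399), Pow(Add(-138004, Add(149, Mul(-1, 668))), -1)) = Mul(Add(Add(-2564, -168455), -169399), Pow(Add(-138004, Add(149, -668)), -1)) = Mul(Add(-171019, -169399), Pow(Add(-138004, -519), -1)) = Mul(-340418, Pow(-138523, -1)) = Mul(-340418, Rational(-1, 138523)) = Rational(340418, 138523)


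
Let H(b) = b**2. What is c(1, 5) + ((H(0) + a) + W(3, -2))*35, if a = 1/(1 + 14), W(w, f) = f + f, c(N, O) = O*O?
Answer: -338/3 ≈ -112.67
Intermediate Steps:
c(N, O) = O**2
W(w, f) = 2*f
a = 1/15 ≈ 0.066667
c(1, 5) + ((H(0) + a) + W(3, -2))*35 = 5**2 + ((0**2 + 1/15) + 2*(-2))*35 = 25 + ((0 + 1/15) - 4)*35 = 25 + (1/15 - 4)*35 = 25 - 59/15*35 = 25 - 413/3 = -338/3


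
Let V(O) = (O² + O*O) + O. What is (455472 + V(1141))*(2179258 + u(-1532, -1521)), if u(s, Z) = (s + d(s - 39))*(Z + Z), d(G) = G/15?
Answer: 21906778773300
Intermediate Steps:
V(O) = O + 2*O² (V(O) = (O² + O²) + O = 2*O² + O = O + 2*O²)
d(G) = G/15 (d(G) = G*(1/15) = G/15)
u(s, Z) = 2*Z*(-13/5 + 16*s/15) (u(s, Z) = (s + (s - 39)/15)*(Z + Z) = (s + (-39 + s)/15)*(2*Z) = (s + (-13/5 + s/15))*(2*Z) = (-13/5 + 16*s/15)*(2*Z) = 2*Z*(-13/5 + 16*s/15))
(455472 + V(1141))*(2179258 + u(-1532, -1521)) = (455472 + 1141*(1 + 2*1141))*(2179258 + (2/15)*(-1521)*(-39 + 16*(-1532))) = (455472 + 1141*(1 + 2282))*(2179258 + (2/15)*(-1521)*(-39 - 24512)) = (455472 + 1141*2283)*(2179258 + (2/15)*(-1521)*(-24551)) = (455472 + 2604903)*(2179258 + 24894714/5) = 3060375*(35791004/5) = 21906778773300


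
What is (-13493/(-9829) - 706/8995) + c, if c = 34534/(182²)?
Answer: 488828783281/209182448930 ≈ 2.3369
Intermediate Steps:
c = 17267/16562 (c = 34534/33124 = 34534*(1/33124) = 17267/16562 ≈ 1.0426)
(-13493/(-9829) - 706/8995) + c = (-13493/(-9829) - 706/8995) + 17267/16562 = (-13493*(-1/9829) - 706*1/8995) + 17267/16562 = (13493/9829 - 706/8995) + 17267/16562 = 114430261/88411855 + 17267/16562 = 488828783281/209182448930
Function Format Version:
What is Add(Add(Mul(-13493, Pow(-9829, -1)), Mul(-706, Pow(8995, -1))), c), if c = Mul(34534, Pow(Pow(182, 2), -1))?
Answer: Rational(488828783281, 209182448930) ≈ 2.3369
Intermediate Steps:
c = Rational(17267, 16562) (c = Mul(34534, Pow(33124, -1)) = Mul(34534, Rational(1, 33124)) = Rational(17267, 16562) ≈ 1.0426)
Add(Add(Mul(-13493, Pow(-9829, -1)), Mul(-706, Pow(8995, -1))), c) = Add(Add(Mul(-13493, Pow(-9829, -1)), Mul(-706, Pow(8995, -1))), Rational(17267, 16562)) = Add(Add(Mul(-13493, Rational(-1, 9829)), Mul(-706, Rational(1, 8995))), Rational(17267, 16562)) = Add(Add(Rational(13493, 9829), Rational(-706, 8995)), Rational(17267, 16562)) = Add(Rational(114430261, 88411855), Rational(17267, 16562)) = Rational(488828783281, 209182448930)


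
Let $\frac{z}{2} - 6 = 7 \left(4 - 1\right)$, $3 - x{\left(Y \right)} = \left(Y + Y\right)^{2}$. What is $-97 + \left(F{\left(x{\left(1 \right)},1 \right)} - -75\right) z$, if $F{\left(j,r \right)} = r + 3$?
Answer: $4169$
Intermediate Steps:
$x{\left(Y \right)} = 3 - 4 Y^{2}$ ($x{\left(Y \right)} = 3 - \left(Y + Y\right)^{2} = 3 - \left(2 Y\right)^{2} = 3 - 4 Y^{2}$)
$F{\left(j,r \right)} = 3 + r$
$z = 54$ ($z = 12 + 2 \cdot 7 \left(4 - 1\right) = 12 + 2 \cdot 7 \cdot 3 = 12 + 2 \cdot 21 = 12 + 42 = 54$)
$-97 + \left(F{\left(x{\left(1 \right)},1 \right)} - -75\right) z = -97 + \left(\left(3 + 1\right) - -75\right) 54 = -97 + \left(4 + 75\right) 54 = -97 + 79 \cdot 54 = -97 + 4266 = 4169$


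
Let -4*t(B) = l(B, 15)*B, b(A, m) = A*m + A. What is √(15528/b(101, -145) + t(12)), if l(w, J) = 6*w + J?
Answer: I*√96240678/606 ≈ 16.189*I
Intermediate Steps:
b(A, m) = A + A*m
l(w, J) = J + 6*w
t(B) = -B*(15 + 6*B)/4 (t(B) = -(15 + 6*B)*B/4 = -B*(15 + 6*B)/4)
√(15528/b(101, -145) + t(12)) = √(15528/((101*(1 - 145))) - ¾*12*(5 + 2*12)) = √(15528/((101*(-144))) - ¾*12*(5 + 24)) = √(15528/(-14544) - ¾*12*29) = √(15528*(-1/14544) - 261) = √(-647/606 - 261) = √(-158813/606) = I*√96240678/606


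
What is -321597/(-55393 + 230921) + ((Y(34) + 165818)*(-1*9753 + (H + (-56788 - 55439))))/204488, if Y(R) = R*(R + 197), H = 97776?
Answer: -92238466408725/4486671208 ≈ -20558.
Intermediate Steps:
Y(R) = R*(197 + R)
-321597/(-55393 + 230921) + ((Y(34) + 165818)*(-1*9753 + (H + (-56788 - 55439))))/204488 = -321597/(-55393 + 230921) + ((34*(197 + 34) + 165818)*(-1*9753 + (97776 + (-56788 - 55439))))/204488 = -321597/175528 + ((34*231 + 165818)*(-9753 + (97776 - 112227)))*(1/204488) = -321597*1/175528 + ((7854 + 165818)*(-9753 - 14451))*(1/204488) = -321597/175528 + (173672*(-24204))*(1/204488) = -321597/175528 - 4203557088*1/204488 = -321597/175528 - 525444636/25561 = -92238466408725/4486671208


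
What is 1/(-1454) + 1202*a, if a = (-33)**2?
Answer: 1903254011/1454 ≈ 1.3090e+6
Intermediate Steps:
a = 1089
1/(-1454) + 1202*a = 1/(-1454) + 1202*1089 = -1/1454 + 1308978 = 1903254011/1454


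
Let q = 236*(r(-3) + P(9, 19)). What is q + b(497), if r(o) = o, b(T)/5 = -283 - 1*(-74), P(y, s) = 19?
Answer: 2731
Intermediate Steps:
b(T) = -1045 (b(T) = 5*(-283 - 1*(-74)) = 5*(-283 + 74) = 5*(-209) = -1045)
q = 3776 (q = 236*(-3 + 19) = 236*16 = 3776)
q + b(497) = 3776 - 1045 = 2731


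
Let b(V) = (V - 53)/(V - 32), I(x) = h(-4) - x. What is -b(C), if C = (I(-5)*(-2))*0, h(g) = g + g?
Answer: -53/32 ≈ -1.6563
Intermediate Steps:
h(g) = 2*g
I(x) = -8 - x (I(x) = 2*(-4) - x = -8 - x)
C = 0 (C = ((-8 - 1*(-5))*(-2))*0 = ((-8 + 5)*(-2))*0 = -3*(-2)*0 = 6*0 = 0)
b(V) = (-53 + V)/(-32 + V)
-b(C) = -(-53 + 0)/(-32 + 0) = -(-53)/(-32) = -(-1)*(-53)/32 = -1*53/32 = -53/32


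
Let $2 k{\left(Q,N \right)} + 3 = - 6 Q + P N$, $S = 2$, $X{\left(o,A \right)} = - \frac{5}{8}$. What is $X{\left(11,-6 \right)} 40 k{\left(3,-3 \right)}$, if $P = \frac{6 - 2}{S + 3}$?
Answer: $\frac{585}{2} \approx 292.5$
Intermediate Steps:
$X{\left(o,A \right)} = - \frac{5}{8}$ ($X{\left(o,A \right)} = \left(-5\right) \frac{1}{8} = - \frac{5}{8}$)
$P = \frac{4}{5}$ ($P = \frac{6 - 2}{2 + 3} = \frac{4}{5} \approx 0.8$)
$k{\left(Q,N \right)} = - \frac{3}{2} - 3 Q + \frac{2 N}{5}$ ($k{\left(Q,N \right)} = - \frac{3}{2} + \frac{- 6 Q + \frac{4 N}{5}}{2} = - \frac{3}{2} + \left(- 3 Q + \frac{2 N}{5}\right) = - \frac{3}{2} - 3 Q + \frac{2 N}{5}$)
$X{\left(11,-6 \right)} 40 k{\left(3,-3 \right)} = \left(- \frac{5}{8}\right) 40 \left(- \frac{3}{2} - 9 + \frac{2}{5} \left(-3\right)\right) = - 25 \left(- \frac{3}{2} - 9 - \frac{6}{5}\right) = \left(-25\right) \left(- \frac{117}{10}\right) = \frac{585}{2}$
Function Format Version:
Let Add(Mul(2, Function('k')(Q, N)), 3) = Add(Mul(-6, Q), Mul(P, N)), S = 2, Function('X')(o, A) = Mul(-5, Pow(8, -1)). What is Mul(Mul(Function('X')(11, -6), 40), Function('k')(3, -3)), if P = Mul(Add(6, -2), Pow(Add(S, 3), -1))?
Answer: Rational(585, 2) ≈ 292.50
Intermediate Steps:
Function('X')(o, A) = Rational(-5, 8) (Function('X')(o, A) = Mul(-5, Rational(1, 8)) = Rational(-5, 8))
P = Rational(4, 5) (P = Mul(Add(6, -2), Pow(Add(2, 3), -1)) = Mul(4, Pow(5, -1)) = Mul(4, Rational(1, 5)) = Rational(4, 5) ≈ 0.80000)
Function('k')(Q, N) = Add(Rational(-3, 2), Mul(-3, Q), Mul(Rational(2, 5), N)) (Function('k')(Q, N) = Add(Rational(-3, 2), Mul(Rational(1, 2), Add(Mul(-6, Q), Mul(Rational(4, 5), N)))) = Add(Rational(-3, 2), Add(Mul(-3, Q), Mul(Rational(2, 5), N))) = Add(Rational(-3, 2), Mul(-3, Q), Mul(Rational(2, 5), N)))
Mul(Mul(Function('X')(11, -6), 40), Function('k')(3, -3)) = Mul(Mul(Rational(-5, 8), 40), Add(Rational(-3, 2), Mul(-3, 3), Mul(Rational(2, 5), -3))) = Mul(-25, Add(Rational(-3, 2), -9, Rational(-6, 5))) = Mul(-25, Rational(-117, 10)) = Rational(585, 2)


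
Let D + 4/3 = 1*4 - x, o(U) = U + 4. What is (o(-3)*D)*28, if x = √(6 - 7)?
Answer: 224/3 - 28*I ≈ 74.667 - 28.0*I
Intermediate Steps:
x = I (x = √(-1) = I ≈ 1.0*I)
o(U) = 4 + U
D = 8/3 - I (D = -4/3 + (1*4 - I) = -4/3 + (4 - I) = 8/3 - I ≈ 2.6667 - 1.0*I)
(o(-3)*D)*28 = ((4 - 3)*(8/3 - I))*28 = (1*(8/3 - I))*28 = (8/3 - I)*28 = 224/3 - 28*I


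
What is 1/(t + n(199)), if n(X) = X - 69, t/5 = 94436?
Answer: 1/472310 ≈ 2.1173e-6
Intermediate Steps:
t = 472180 (t = 5*94436 = 472180)
n(X) = -69 + X
1/(t + n(199)) = 1/(472180 + (-69 + 199)) = 1/(472180 + 130) = 1/472310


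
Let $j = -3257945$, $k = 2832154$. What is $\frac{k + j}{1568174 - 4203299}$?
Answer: $\frac{425791}{2635125} \approx 0.16158$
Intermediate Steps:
$\frac{k + j}{1568174 - 4203299} = \frac{2832154 - 3257945}{1568174 - 4203299} = - \frac{425791}{-2635125} = \left(-425791\right) \left(- \frac{1}{2635125}\right) = \frac{425791}{2635125}$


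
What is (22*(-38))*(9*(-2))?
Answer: 15048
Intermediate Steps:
(22*(-38))*(9*(-2)) = -836*(-18) = 15048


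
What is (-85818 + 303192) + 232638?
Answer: 450012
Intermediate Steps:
(-85818 + 303192) + 232638 = 217374 + 232638 = 450012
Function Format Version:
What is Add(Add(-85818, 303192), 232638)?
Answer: 450012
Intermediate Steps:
Add(Add(-85818, 303192), 232638) = Add(217374, 232638) = 450012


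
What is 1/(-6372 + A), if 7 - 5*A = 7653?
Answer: -5/39506 ≈ -0.00012656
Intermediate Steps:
A = -7646/5 (A = 7/5 - ⅕*7653 = 7/5 - 7653/5 = -7646/5 ≈ -1529.2)
1/(-6372 + A) = 1/(-6372 - 7646/5) = 1/(-39506/5) = -5/39506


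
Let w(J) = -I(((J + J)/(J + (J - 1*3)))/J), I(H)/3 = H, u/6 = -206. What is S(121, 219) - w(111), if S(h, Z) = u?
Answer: -90226/73 ≈ -1236.0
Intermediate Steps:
u = -1236 (u = 6*(-206) = -1236)
I(H) = 3*H
S(h, Z) = -1236
w(J) = -6/(-3 + 2*J) (w(J) = -3*((J + J)/(J + (J - 1*3)))/J = -3*((2*J)/(J + (J - 3)))/J = -3*((2*J)/(J + (-3 + J)))/J = -3*((2*J)/(-3 + 2*J))/J = -3*(2*J/(-3 + 2*J))/J = -3*2/(-3 + 2*J) = -6/(-3 + 2*J))
S(121, 219) - w(111) = -1236 - (-6)/(-3 + 2*111) = -1236 - (-6)/(-3 + 222) = -1236 - (-6)/219 = -1236 - 1*(-2/73) = -1236 + 2/73 = -90226/73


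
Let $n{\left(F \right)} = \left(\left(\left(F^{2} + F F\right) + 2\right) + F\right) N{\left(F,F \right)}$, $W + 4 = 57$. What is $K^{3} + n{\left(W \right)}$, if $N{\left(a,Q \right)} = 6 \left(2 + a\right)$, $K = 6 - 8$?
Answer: $1872082$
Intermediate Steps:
$K = -2$ ($K = 6 - 8 = -2$)
$N{\left(a,Q \right)} = 12 + 6 a$
$W = 53$ ($W = -4 + 57 = 53$)
$n{\left(F \right)} = \left(12 + 6 F\right) \left(2 + F + 2 F^{2}\right)$ ($n{\left(F \right)} = \left(\left(\left(F^{2} + F F\right) + 2\right) + F\right) \left(12 + 6 F\right) = \left(\left(\left(F^{2} + F^{2}\right) + 2\right) + F\right) \left(12 + 6 F\right) = \left(\left(2 F^{2} + 2\right) + F\right) \left(12 + 6 F\right) = \left(\left(2 + 2 F^{2}\right) + F\right) \left(12 + 6 F\right) = \left(2 + F + 2 F^{2}\right) \left(12 + 6 F\right) = \left(12 + 6 F\right) \left(2 + F + 2 F^{2}\right)$)
$K^{3} + n{\left(W \right)} = \left(-2\right)^{3} + 6 \left(2 + 53\right) \left(2 + 53 + 2 \cdot 53^{2}\right) = -8 + 6 \cdot 55 \left(2 + 53 + 2 \cdot 2809\right) = -8 + 6 \cdot 55 \left(2 + 53 + 5618\right) = -8 + 6 \cdot 55 \cdot 5673 = -8 + 1872090 = 1872082$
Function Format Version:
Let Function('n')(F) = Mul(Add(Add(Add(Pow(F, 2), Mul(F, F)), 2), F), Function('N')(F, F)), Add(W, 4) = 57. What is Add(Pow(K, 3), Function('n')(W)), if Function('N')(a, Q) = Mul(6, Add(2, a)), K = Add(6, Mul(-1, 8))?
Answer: 1872082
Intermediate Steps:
K = -2 (K = Add(6, -8) = -2)
Function('N')(a, Q) = Add(12, Mul(6, a))
W = 53 (W = Add(-4, 57) = 53)
Function('n')(F) = Mul(Add(12, Mul(6, F)), Add(2, F, Mul(2, Pow(F, 2)))) (Function('n')(F) = Mul(Add(Add(Add(Pow(F, 2), Mul(F, F)), 2), F), Add(12, Mul(6, F))) = Mul(Add(Add(Add(Pow(F, 2), Pow(F, 2)), 2), F), Add(12, Mul(6, F))) = Mul(Add(Add(Mul(2, Pow(F, 2)), 2), F), Add(12, Mul(6, F))) = Mul(Add(Add(2, Mul(2, Pow(F, 2))), F), Add(12, Mul(6, F))) = Mul(Add(2, F, Mul(2, Pow(F, 2))), Add(12, Mul(6, F))) = Mul(Add(12, Mul(6, F)), Add(2, F, Mul(2, Pow(F, 2)))))
Add(Pow(K, 3), Function('n')(W)) = Add(Pow(-2, 3), Mul(6, Add(2, 53), Add(2, 53, Mul(2, Pow(53, 2))))) = Add(-8, Mul(6, 55, Add(2, 53, Mul(2, 2809)))) = Add(-8, Mul(6, 55, Add(2, 53, 5618))) = Add(-8, Mul(6, 55, 5673)) = Add(-8, 1872090) = 1872082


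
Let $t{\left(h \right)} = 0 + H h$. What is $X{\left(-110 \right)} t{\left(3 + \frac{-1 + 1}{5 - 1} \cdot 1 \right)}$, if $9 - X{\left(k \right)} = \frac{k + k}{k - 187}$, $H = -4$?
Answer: $- \frac{892}{9} \approx -99.111$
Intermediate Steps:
$t{\left(h \right)} = - 4 h$ ($t{\left(h \right)} = 0 - 4 h = - 4 h$)
$X{\left(k \right)} = 9 - \frac{2 k}{-187 + k}$ ($X{\left(k \right)} = 9 - \frac{k + k}{k - 187} = 9 - \frac{2 k}{-187 + k}$)
$X{\left(-110 \right)} t{\left(3 + \frac{-1 + 1}{5 - 1} \cdot 1 \right)} = \frac{-1683 + 7 \left(-110\right)}{-187 - 110} \left(- 4 \left(3 + \frac{-1 + 1}{5 - 1} \cdot 1\right)\right) = \frac{-1683 - 770}{-297} \left(- 4 \left(3 + \frac{0}{4} \cdot 1\right)\right) = \left(- \frac{1}{297}\right) \left(-2453\right) \left(- 4 \left(3 + 0 \cdot \frac{1}{4} \cdot 1\right)\right) = \frac{223 \left(- 4 \left(3 + 0 \cdot 1\right)\right)}{27} = \frac{223 \left(- 4 \left(3 + 0\right)\right)}{27} = \frac{223 \left(\left(-4\right) 3\right)}{27} = \frac{223}{27} \left(-12\right) = - \frac{892}{9}$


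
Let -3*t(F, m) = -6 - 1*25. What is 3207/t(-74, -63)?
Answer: 9621/31 ≈ 310.35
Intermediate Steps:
t(F, m) = 31/3 (t(F, m) = -(-6 - 1*25)/3 = -(-6 - 25)/3 = -⅓*(-31) = 31/3)
3207/t(-74, -63) = 3207/(31/3) = 3207*(3/31) = 9621/31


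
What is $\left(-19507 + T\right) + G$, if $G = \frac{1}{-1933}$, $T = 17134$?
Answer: $- \frac{4587010}{1933} \approx -2373.0$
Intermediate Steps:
$G = - \frac{1}{1933} \approx -0.00051733$
$\left(-19507 + T\right) + G = \left(-19507 + 17134\right) - \frac{1}{1933} = -2373 - \frac{1}{1933} = - \frac{4587010}{1933}$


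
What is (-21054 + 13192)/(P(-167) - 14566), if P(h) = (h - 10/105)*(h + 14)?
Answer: -55034/76997 ≈ -0.71476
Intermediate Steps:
P(h) = (14 + h)*(-2/21 + h) (P(h) = (h - 10*1/105)*(14 + h) = (h - 2/21)*(14 + h) = (-2/21 + h)*(14 + h) = (14 + h)*(-2/21 + h))
(-21054 + 13192)/(P(-167) - 14566) = (-21054 + 13192)/((-4/3 + (-167)² + (292/21)*(-167)) - 14566) = -7862/((-4/3 + 27889 - 48764/21) - 14566) = -7862/(178959/7 - 14566) = -7862/76997/7 = -7862*7/76997 = -55034/76997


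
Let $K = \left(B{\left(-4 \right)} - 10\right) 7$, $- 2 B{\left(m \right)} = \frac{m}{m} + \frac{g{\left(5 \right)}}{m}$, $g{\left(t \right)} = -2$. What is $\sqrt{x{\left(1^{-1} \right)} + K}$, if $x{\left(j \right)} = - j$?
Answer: $\frac{i \sqrt{305}}{2} \approx 8.7321 i$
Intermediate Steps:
$B{\left(m \right)} = - \frac{1}{2} + \frac{1}{m}$ ($B{\left(m \right)} = - \frac{\frac{m}{m} - \frac{2}{m}}{2} = - \frac{1 - \frac{2}{m}}{2} = - \frac{1}{2} + \frac{1}{m}$)
$K = - \frac{301}{4}$ ($K = \left(\frac{2 - -4}{2 \left(-4\right)} - 10\right) 7 = \left(\frac{1}{2} \left(- \frac{1}{4}\right) \left(2 + 4\right) - 10\right) 7 = \left(\frac{1}{2} \left(- \frac{1}{4}\right) 6 - 10\right) 7 = \left(- \frac{3}{4} - 10\right) 7 = \left(- \frac{43}{4}\right) 7 = - \frac{301}{4} \approx -75.25$)
$\sqrt{x{\left(1^{-1} \right)} + K} = \sqrt{- 1^{-1} - \frac{301}{4}} = \sqrt{\left(-1\right) 1 - \frac{301}{4}} = \sqrt{-1 - \frac{301}{4}} = \sqrt{- \frac{305}{4}} = \frac{i \sqrt{305}}{2}$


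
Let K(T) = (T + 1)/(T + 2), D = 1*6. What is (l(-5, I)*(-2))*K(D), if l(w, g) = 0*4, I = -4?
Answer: 0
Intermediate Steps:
D = 6
K(T) = (1 + T)/(2 + T)
l(w, g) = 0
(l(-5, I)*(-2))*K(D) = (0*(-2))*((1 + 6)/(2 + 6)) = 0*(7/8) = 0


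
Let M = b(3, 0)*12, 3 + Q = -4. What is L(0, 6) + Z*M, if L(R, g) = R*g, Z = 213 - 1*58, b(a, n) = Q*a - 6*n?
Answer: -39060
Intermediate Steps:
Q = -7 (Q = -3 - 4 = -7)
b(a, n) = -7*a - 6*n
Z = 155 (Z = 213 - 58 = 155)
M = -252 (M = (-7*3 - 6*0)*12 = (-21 + 0)*12 = -21*12 = -252)
L(0, 6) + Z*M = 0*6 + 155*(-252) = 0 - 39060 = -39060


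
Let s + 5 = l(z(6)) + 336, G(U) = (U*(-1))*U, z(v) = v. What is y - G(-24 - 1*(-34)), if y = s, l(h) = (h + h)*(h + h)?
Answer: 575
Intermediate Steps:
l(h) = 4*h² (l(h) = (2*h)*(2*h) = 4*h²)
G(U) = -U² (G(U) = (-U)*U = -U²)
s = 475 (s = -5 + (4*6² + 336) = -5 + (4*36 + 336) = -5 + (144 + 336) = -5 + 480 = 475)
y = 475
y - G(-24 - 1*(-34)) = 475 - (-1)*(-24 - 1*(-34))² = 475 - (-1)*(-24 + 34)² = 475 - (-1)*10² = 475 - (-1)*100 = 475 - 1*(-100) = 475 + 100 = 575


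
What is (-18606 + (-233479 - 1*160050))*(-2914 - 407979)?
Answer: 169343386555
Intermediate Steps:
(-18606 + (-233479 - 1*160050))*(-2914 - 407979) = (-18606 + (-233479 - 160050))*(-410893) = (-18606 - 393529)*(-410893) = -412135*(-410893) = 169343386555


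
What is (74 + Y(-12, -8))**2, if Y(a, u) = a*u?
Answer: 28900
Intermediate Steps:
(74 + Y(-12, -8))**2 = (74 - 12*(-8))**2 = (74 + 96)**2 = 170**2 = 28900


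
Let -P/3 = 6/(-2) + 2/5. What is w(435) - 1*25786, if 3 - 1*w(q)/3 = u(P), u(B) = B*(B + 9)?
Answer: -654253/25 ≈ -26170.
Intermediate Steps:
P = 39/5 (P = -3*(6/(-2) + 2/5) = -3*(6*(-1/2) + 2*(1/5)) = -3*(-3 + 2/5) = -3*(-13/5) = 39/5 ≈ 7.8000)
u(B) = B*(9 + B)
w(q) = -9603/25 (w(q) = 9 - 117*(9 + 39/5)/5 = 9 - 117*84/(5*5) = 9 - 3*3276/25 = 9 - 9828/25 = -9603/25)
w(435) - 1*25786 = -9603/25 - 1*25786 = -9603/25 - 25786 = -654253/25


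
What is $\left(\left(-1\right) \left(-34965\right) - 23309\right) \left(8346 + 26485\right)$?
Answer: $405990136$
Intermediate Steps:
$\left(\left(-1\right) \left(-34965\right) - 23309\right) \left(8346 + 26485\right) = \left(34965 - 23309\right) 34831 = 11656 \cdot 34831 = 405990136$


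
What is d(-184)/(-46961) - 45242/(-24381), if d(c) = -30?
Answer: 2125340992/1144956141 ≈ 1.8563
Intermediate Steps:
d(-184)/(-46961) - 45242/(-24381) = -30/(-46961) - 45242/(-24381) = -30*(-1/46961) - 45242*(-1/24381) = 30/46961 + 45242/24381 = 2125340992/1144956141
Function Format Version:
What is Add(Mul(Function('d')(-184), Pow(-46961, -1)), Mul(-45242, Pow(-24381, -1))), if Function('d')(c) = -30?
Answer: Rational(2125340992, 1144956141) ≈ 1.8563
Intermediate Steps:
Add(Mul(Function('d')(-184), Pow(-46961, -1)), Mul(-45242, Pow(-24381, -1))) = Add(Mul(-30, Pow(-46961, -1)), Mul(-45242, Pow(-24381, -1))) = Add(Mul(-30, Rational(-1, 46961)), Mul(-45242, Rational(-1, 24381))) = Add(Rational(30, 46961), Rational(45242, 24381)) = Rational(2125340992, 1144956141)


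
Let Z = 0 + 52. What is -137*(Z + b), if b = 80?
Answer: -18084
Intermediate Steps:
Z = 52
-137*(Z + b) = -137*(52 + 80) = -137*132 = -18084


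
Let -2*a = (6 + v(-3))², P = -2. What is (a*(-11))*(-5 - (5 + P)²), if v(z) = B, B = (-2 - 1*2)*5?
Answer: -15092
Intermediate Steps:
B = -20 (B = (-2 - 2)*5 = -4*5 = -20)
v(z) = -20
a = -98 (a = -(6 - 20)²/2 = -½*(-14)² = -½*196 = -98)
(a*(-11))*(-5 - (5 + P)²) = (-98*(-11))*(-5 - (5 - 2)²) = 1078*(-5 - 1*3²) = 1078*(-5 - 1*9) = 1078*(-5 - 9) = 1078*(-14) = -15092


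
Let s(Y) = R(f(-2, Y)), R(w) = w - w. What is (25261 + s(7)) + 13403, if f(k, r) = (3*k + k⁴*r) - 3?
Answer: 38664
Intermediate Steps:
f(k, r) = -3 + 3*k + r*k⁴ (f(k, r) = (3*k + r*k⁴) - 3 = -3 + 3*k + r*k⁴)
R(w) = 0
s(Y) = 0
(25261 + s(7)) + 13403 = (25261 + 0) + 13403 = 25261 + 13403 = 38664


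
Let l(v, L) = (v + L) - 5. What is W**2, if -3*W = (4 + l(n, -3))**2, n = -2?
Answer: 144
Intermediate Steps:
l(v, L) = -5 + L + v (l(v, L) = (L + v) - 5 = -5 + L + v)
W = -12 (W = -(4 + (-5 - 3 - 2))**2/3 = -(4 - 10)**2/3 = -1/3*(-6)**2 = -1/3*36 = -12)
W**2 = (-12)**2 = 144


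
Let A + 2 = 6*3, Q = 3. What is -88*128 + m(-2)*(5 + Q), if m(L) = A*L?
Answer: -11520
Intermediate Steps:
A = 16 (A = -2 + 6*3 = -2 + 18 = 16)
m(L) = 16*L
-88*128 + m(-2)*(5 + Q) = -88*128 + (16*(-2))*(5 + 3) = -11264 - 32*8 = -11264 - 256 = -11520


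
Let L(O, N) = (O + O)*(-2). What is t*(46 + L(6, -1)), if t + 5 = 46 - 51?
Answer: -220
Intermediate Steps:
L(O, N) = -4*O (L(O, N) = (2*O)*(-2) = -4*O)
t = -10 (t = -5 + (46 - 51) = -5 - 5 = -10)
t*(46 + L(6, -1)) = -10*(46 - 4*6) = -10*(46 - 24) = -10*22 = -220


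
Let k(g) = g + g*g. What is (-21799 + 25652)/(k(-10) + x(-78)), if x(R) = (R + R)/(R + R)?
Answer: 3853/91 ≈ 42.341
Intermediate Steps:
k(g) = g + g**2
x(R) = 1 (x(R) = (2*R)/((2*R)) = (2*R)*(1/(2*R)) = 1)
(-21799 + 25652)/(k(-10) + x(-78)) = (-21799 + 25652)/(-10*(1 - 10) + 1) = 3853/(-10*(-9) + 1) = 3853/(90 + 1) = 3853/91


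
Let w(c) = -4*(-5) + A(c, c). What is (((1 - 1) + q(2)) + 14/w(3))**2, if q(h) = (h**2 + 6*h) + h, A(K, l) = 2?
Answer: 42025/121 ≈ 347.31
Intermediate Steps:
q(h) = h**2 + 7*h
w(c) = 22 (w(c) = -4*(-5) + 2 = 20 + 2 = 22)
(((1 - 1) + q(2)) + 14/w(3))**2 = (((1 - 1) + 2*(7 + 2)) + 14/22)**2 = ((0 + 2*9) + 14*(1/22))**2 = ((0 + 18) + 7/11)**2 = (18 + 7/11)**2 = (205/11)**2 = 42025/121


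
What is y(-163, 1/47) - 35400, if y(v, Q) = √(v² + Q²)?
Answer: -35400 + √58690922/47 ≈ -35237.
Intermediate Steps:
y(v, Q) = √(Q² + v²)
y(-163, 1/47) - 35400 = √((1/47)² + (-163)²) - 35400 = √((1/47)² + 26569) - 35400 = √(1/2209 + 26569) - 35400 = √(58690922/2209) - 35400 = √58690922/47 - 35400 = -35400 + √58690922/47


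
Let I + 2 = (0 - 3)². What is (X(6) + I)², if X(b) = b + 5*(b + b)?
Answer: 5329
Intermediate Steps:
X(b) = 11*b (X(b) = b + 5*(2*b) = b + 10*b = 11*b)
I = 7 (I = -2 + (0 - 3)² = -2 + (-3)² = -2 + 9 = 7)
(X(6) + I)² = (11*6 + 7)² = (66 + 7)² = 73² = 5329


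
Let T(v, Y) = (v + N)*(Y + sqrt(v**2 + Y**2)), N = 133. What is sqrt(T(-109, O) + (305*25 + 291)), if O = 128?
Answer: 2*sqrt(2747 + 6*sqrt(28265)) ≈ 122.57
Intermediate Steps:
T(v, Y) = (133 + v)*(Y + sqrt(Y**2 + v**2)) (T(v, Y) = (v + 133)*(Y + sqrt(v**2 + Y**2)) = (133 + v)*(Y + sqrt(Y**2 + v**2)))
sqrt(T(-109, O) + (305*25 + 291)) = sqrt((133*128 + 133*sqrt(128**2 + (-109)**2) + 128*(-109) - 109*sqrt(128**2 + (-109)**2)) + (305*25 + 291)) = sqrt((17024 + 133*sqrt(16384 + 11881) - 13952 - 109*sqrt(16384 + 11881)) + (7625 + 291)) = sqrt((17024 + 133*sqrt(28265) - 13952 - 109*sqrt(28265)) + 7916) = sqrt((3072 + 24*sqrt(28265)) + 7916) = sqrt(10988 + 24*sqrt(28265))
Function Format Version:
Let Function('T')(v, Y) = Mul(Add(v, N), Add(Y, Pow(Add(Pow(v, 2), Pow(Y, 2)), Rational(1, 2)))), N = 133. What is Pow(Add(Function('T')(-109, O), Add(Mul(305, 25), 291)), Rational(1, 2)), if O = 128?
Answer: Mul(2, Pow(Add(2747, Mul(6, Pow(28265, Rational(1, 2)))), Rational(1, 2))) ≈ 122.57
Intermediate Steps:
Function('T')(v, Y) = Mul(Add(133, v), Add(Y, Pow(Add(Pow(Y, 2), Pow(v, 2)), Rational(1, 2)))) (Function('T')(v, Y) = Mul(Add(v, 133), Add(Y, Pow(Add(Pow(v, 2), Pow(Y, 2)), Rational(1, 2)))) = Mul(Add(133, v), Add(Y, Pow(Add(Pow(Y, 2), Pow(v, 2)), Rational(1, 2)))))
Pow(Add(Function('T')(-109, O), Add(Mul(305, 25), 291)), Rational(1, 2)) = Pow(Add(Add(Mul(133, 128), Mul(133, Pow(Add(Pow(128, 2), Pow(-109, 2)), Rational(1, 2))), Mul(128, -109), Mul(-109, Pow(Add(Pow(128, 2), Pow(-109, 2)), Rational(1, 2)))), Add(Mul(305, 25), 291)), Rational(1, 2)) = Pow(Add(Add(17024, Mul(133, Pow(Add(16384, 11881), Rational(1, 2))), -13952, Mul(-109, Pow(Add(16384, 11881), Rational(1, 2)))), Add(7625, 291)), Rational(1, 2)) = Pow(Add(Add(17024, Mul(133, Pow(28265, Rational(1, 2))), -13952, Mul(-109, Pow(28265, Rational(1, 2)))), 7916), Rational(1, 2)) = Pow(Add(Add(3072, Mul(24, Pow(28265, Rational(1, 2)))), 7916), Rational(1, 2)) = Pow(Add(10988, Mul(24, Pow(28265, Rational(1, 2)))), Rational(1, 2))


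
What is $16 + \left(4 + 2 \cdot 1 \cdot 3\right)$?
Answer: $26$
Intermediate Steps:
$16 + \left(4 + 2 \cdot 1 \cdot 3\right) = 16 + \left(4 + 2 \cdot 3\right) = 16 + \left(4 + 6\right) = 16 + 10 = 26$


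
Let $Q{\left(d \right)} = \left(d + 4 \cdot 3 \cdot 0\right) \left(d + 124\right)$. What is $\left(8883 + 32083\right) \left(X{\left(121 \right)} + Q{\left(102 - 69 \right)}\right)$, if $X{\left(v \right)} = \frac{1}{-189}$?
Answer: $\frac{40114234928}{189} \approx 2.1224 \cdot 10^{8}$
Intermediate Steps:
$X{\left(v \right)} = - \frac{1}{189}$
$Q{\left(d \right)} = d \left(124 + d\right)$ ($Q{\left(d \right)} = \left(d + 12 \cdot 0\right) \left(124 + d\right) = \left(d + 0\right) \left(124 + d\right) = d \left(124 + d\right)$)
$\left(8883 + 32083\right) \left(X{\left(121 \right)} + Q{\left(102 - 69 \right)}\right) = \left(8883 + 32083\right) \left(- \frac{1}{189} + \left(102 - 69\right) \left(124 + \left(102 - 69\right)\right)\right) = 40966 \left(- \frac{1}{189} + \left(102 - 69\right) \left(124 + \left(102 - 69\right)\right)\right) = 40966 \left(- \frac{1}{189} + 33 \left(124 + 33\right)\right) = 40966 \left(- \frac{1}{189} + 33 \cdot 157\right) = 40966 \left(- \frac{1}{189} + 5181\right) = 40966 \cdot \frac{979208}{189} = \frac{40114234928}{189}$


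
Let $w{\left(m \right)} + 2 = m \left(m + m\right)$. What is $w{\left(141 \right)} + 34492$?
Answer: $74252$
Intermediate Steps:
$w{\left(m \right)} = -2 + 2 m^{2}$ ($w{\left(m \right)} = -2 + m \left(m + m\right) = -2 + m 2 m = -2 + 2 m^{2}$)
$w{\left(141 \right)} + 34492 = \left(-2 + 2 \cdot 141^{2}\right) + 34492 = \left(-2 + 2 \cdot 19881\right) + 34492 = \left(-2 + 39762\right) + 34492 = 39760 + 34492 = 74252$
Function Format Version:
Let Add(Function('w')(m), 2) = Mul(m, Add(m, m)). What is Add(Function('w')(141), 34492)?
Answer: 74252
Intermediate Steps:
Function('w')(m) = Add(-2, Mul(2, Pow(m, 2))) (Function('w')(m) = Add(-2, Mul(m, Add(m, m))) = Add(-2, Mul(m, Mul(2, m))) = Add(-2, Mul(2, Pow(m, 2))))
Add(Function('w')(141), 34492) = Add(Add(-2, Mul(2, Pow(141, 2))), 34492) = Add(Add(-2, Mul(2, 19881)), 34492) = Add(Add(-2, 39762), 34492) = Add(39760, 34492) = 74252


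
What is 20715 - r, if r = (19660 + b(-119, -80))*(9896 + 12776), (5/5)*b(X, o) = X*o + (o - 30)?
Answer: -659054325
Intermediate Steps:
b(X, o) = -30 + o + X*o (b(X, o) = X*o + (o - 30) = X*o + (-30 + o) = -30 + o + X*o)
r = 659075040 (r = (19660 + (-30 - 80 - 119*(-80)))*(9896 + 12776) = (19660 + (-30 - 80 + 9520))*22672 = (19660 + 9410)*22672 = 29070*22672 = 659075040)
20715 - r = 20715 - 1*659075040 = 20715 - 659075040 = -659054325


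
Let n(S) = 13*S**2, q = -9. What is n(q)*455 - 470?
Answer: 478645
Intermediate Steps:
n(q)*455 - 470 = (13*(-9)**2)*455 - 470 = (13*81)*455 - 470 = 1053*455 - 470 = 479115 - 470 = 478645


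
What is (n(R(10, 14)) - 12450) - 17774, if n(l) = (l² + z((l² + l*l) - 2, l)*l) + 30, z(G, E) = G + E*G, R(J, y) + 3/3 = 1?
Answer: -30194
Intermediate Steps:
R(J, y) = 0 (R(J, y) = -1 + 1 = 0)
n(l) = 30 + l² + l*(1 + l)*(-2 + 2*l²) (n(l) = (l² + (((l² + l*l) - 2)*(1 + l))*l) + 30 = (l² + (((l² + l²) - 2)*(1 + l))*l) + 30 = (l² + ((2*l² - 2)*(1 + l))*l) + 30 = (l² + ((-2 + 2*l²)*(1 + l))*l) + 30 = (l² + ((1 + l)*(-2 + 2*l²))*l) + 30 = (l² + l*(1 + l)*(-2 + 2*l²)) + 30 = 30 + l² + l*(1 + l)*(-2 + 2*l²))
(n(R(10, 14)) - 12450) - 17774 = ((30 + 0² + 2*0*(1 + 0)*(-1 + 0²)) - 12450) - 17774 = ((30 + 0 + 2*0*1*(-1 + 0)) - 12450) - 17774 = ((30 + 0 + 2*0*1*(-1)) - 12450) - 17774 = ((30 + 0 + 0) - 12450) - 17774 = (30 - 12450) - 17774 = -12420 - 17774 = -30194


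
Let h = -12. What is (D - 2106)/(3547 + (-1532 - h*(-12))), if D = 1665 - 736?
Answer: -1177/1871 ≈ -0.62908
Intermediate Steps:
D = 929
(D - 2106)/(3547 + (-1532 - h*(-12))) = (929 - 2106)/(3547 + (-1532 - (-12)*(-12))) = -1177/(3547 + (-1532 - 1*144)) = -1177/(3547 + (-1532 - 144)) = -1177/(3547 - 1676) = -1177/1871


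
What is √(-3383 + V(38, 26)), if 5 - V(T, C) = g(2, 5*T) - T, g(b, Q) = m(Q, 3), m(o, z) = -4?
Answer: 2*I*√834 ≈ 57.758*I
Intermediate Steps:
g(b, Q) = -4
V(T, C) = 9 + T (V(T, C) = 5 - (-4 - T) = 5 + (4 + T) = 9 + T)
√(-3383 + V(38, 26)) = √(-3383 + (9 + 38)) = √(-3383 + 47) = √(-3336) = 2*I*√834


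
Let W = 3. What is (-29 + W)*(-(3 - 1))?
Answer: 52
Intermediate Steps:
(-29 + W)*(-(3 - 1)) = (-29 + 3)*(-(3 - 1)) = -(-26)*2 = -26*(-2) = 52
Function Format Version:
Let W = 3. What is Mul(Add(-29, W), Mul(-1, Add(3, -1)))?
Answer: 52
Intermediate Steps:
Mul(Add(-29, W), Mul(-1, Add(3, -1))) = Mul(Add(-29, 3), Mul(-1, Add(3, -1))) = Mul(-26, Mul(-1, 2)) = Mul(-26, -2) = 52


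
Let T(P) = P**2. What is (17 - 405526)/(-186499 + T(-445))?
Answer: -405509/11526 ≈ -35.182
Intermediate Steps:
(17 - 405526)/(-186499 + T(-445)) = (17 - 405526)/(-186499 + (-445)**2) = -405509/(-186499 + 198025) = -405509/11526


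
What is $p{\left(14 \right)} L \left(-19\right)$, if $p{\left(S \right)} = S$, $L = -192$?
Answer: $51072$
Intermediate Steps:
$p{\left(14 \right)} L \left(-19\right) = 14 \left(-192\right) \left(-19\right) = \left(-2688\right) \left(-19\right) = 51072$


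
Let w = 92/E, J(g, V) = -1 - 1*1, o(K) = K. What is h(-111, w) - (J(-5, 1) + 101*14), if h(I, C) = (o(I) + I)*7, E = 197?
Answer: -2966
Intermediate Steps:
J(g, V) = -2 (J(g, V) = -1 - 1 = -2)
w = 92/197 ≈ 0.46701
h(I, C) = 14*I (h(I, C) = (I + I)*7 = (2*I)*7 = 14*I)
h(-111, w) - (J(-5, 1) + 101*14) = 14*(-111) - (-2 + 101*14) = -1554 - (-2 + 1414) = -1554 - 1*1412 = -1554 - 1412 = -2966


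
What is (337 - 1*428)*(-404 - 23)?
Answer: 38857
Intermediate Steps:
(337 - 1*428)*(-404 - 23) = (337 - 428)*(-427) = -91*(-427) = 38857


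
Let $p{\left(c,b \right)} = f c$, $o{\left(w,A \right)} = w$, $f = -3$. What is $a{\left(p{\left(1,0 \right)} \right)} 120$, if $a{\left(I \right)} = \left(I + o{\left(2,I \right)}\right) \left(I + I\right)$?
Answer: $720$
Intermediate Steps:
$p{\left(c,b \right)} = - 3 c$
$a{\left(I \right)} = 2 I \left(2 + I\right)$ ($a{\left(I \right)} = \left(I + 2\right) \left(I + I\right) = \left(2 + I\right) 2 I = 2 I \left(2 + I\right)$)
$a{\left(p{\left(1,0 \right)} \right)} 120 = 2 \left(\left(-3\right) 1\right) \left(2 - 3\right) 120 = 2 \left(-3\right) \left(2 - 3\right) 120 = 2 \left(-3\right) \left(-1\right) 120 = 6 \cdot 120 = 720$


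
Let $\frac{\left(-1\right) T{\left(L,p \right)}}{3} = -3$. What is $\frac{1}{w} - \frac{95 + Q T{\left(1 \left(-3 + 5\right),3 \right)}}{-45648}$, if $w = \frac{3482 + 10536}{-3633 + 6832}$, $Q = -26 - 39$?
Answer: $\frac{34789783}{159973416} \approx 0.21747$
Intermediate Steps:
$Q = -65$
$T{\left(L,p \right)} = 9$ ($T{\left(L,p \right)} = \left(-3\right) \left(-3\right) = 9$)
$w = \frac{14018}{3199} \approx 4.382$
$\frac{1}{w} - \frac{95 + Q T{\left(1 \left(-3 + 5\right),3 \right)}}{-45648} = \frac{1}{\frac{14018}{3199}} - \frac{95 - 585}{-45648} = \frac{3199}{14018} - \left(95 - 585\right) \left(- \frac{1}{45648}\right) = \frac{3199}{14018} - \left(-490\right) \left(- \frac{1}{45648}\right) = \frac{3199}{14018} - \frac{245}{22824} = \frac{34789783}{159973416}$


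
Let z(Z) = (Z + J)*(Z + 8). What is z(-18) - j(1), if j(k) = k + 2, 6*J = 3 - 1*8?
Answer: 556/3 ≈ 185.33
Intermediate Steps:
J = -⅚ (J = (3 - 1*8)/6 = (3 - 8)/6 = (⅙)*(-5) = -⅚ ≈ -0.83333)
z(Z) = (8 + Z)*(-⅚ + Z) (z(Z) = (Z - ⅚)*(Z + 8) = (-⅚ + Z)*(8 + Z) = (8 + Z)*(-⅚ + Z))
j(k) = 2 + k
z(-18) - j(1) = (-20/3 + (-18)² + (43/6)*(-18)) - (2 + 1) = (-20/3 + 324 - 129) - 1*3 = 565/3 - 3 = 556/3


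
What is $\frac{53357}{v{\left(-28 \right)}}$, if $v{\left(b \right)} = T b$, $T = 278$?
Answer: $- \frac{53357}{7784} \approx -6.8547$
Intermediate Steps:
$v{\left(b \right)} = 278 b$
$\frac{53357}{v{\left(-28 \right)}} = \frac{53357}{278 \left(-28\right)} = \frac{53357}{-7784} = 53357 \left(- \frac{1}{7784}\right) = - \frac{53357}{7784}$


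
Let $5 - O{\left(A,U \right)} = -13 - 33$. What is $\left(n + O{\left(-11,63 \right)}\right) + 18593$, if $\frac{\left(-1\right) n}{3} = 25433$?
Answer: $-57655$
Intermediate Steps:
$O{\left(A,U \right)} = 51$ ($O{\left(A,U \right)} = 5 - \left(-13 - 33\right) = 5 - -46 = 5 + 46 = 51$)
$n = -76299$ ($n = \left(-3\right) 25433 = -76299$)
$\left(n + O{\left(-11,63 \right)}\right) + 18593 = \left(-76299 + 51\right) + 18593 = -76248 + 18593 = -57655$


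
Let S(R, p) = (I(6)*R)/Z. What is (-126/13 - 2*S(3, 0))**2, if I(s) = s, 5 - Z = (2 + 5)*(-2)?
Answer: 8191044/61009 ≈ 134.26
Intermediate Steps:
Z = 19 (Z = 5 - (2 + 5)*(-2) = 5 - 7*(-2) = 5 - 1*(-14) = 5 + 14 = 19)
S(R, p) = 6*R/19 (S(R, p) = (6*R)/19 = (6*R)*(1/19) = 6*R/19)
(-126/13 - 2*S(3, 0))**2 = (-126/13 - 12*3/19)**2 = (-126*1/13 - 2*18/19)**2 = (-126/13 - 36/19)**2 = (-2862/247)**2 = 8191044/61009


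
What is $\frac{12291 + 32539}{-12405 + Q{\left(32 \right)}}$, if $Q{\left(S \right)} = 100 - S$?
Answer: $- \frac{44830}{12337} \approx -3.6338$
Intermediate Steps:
$\frac{12291 + 32539}{-12405 + Q{\left(32 \right)}} = \frac{12291 + 32539}{-12405 + \left(100 - 32\right)} = \frac{44830}{-12405 + \left(100 - 32\right)} = \frac{44830}{-12405 + 68} = \frac{44830}{-12337} = 44830 \left(- \frac{1}{12337}\right) = - \frac{44830}{12337}$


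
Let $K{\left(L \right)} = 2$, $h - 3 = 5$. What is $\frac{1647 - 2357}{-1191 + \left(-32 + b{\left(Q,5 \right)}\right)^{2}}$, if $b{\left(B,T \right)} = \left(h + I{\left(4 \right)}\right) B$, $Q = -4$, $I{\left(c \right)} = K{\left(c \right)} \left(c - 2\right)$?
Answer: $- \frac{710}{5209} \approx -0.1363$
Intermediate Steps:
$h = 8$ ($h = 3 + 5 = 8$)
$I{\left(c \right)} = -4 + 2 c$ ($I{\left(c \right)} = 2 \left(c - 2\right) = 2 \left(-2 + c\right) = -4 + 2 c$)
$b{\left(B,T \right)} = 12 B$ ($b{\left(B,T \right)} = \left(8 + \left(-4 + 2 \cdot 4\right)\right) B = \left(8 + \left(-4 + 8\right)\right) B = \left(8 + 4\right) B = 12 B$)
$\frac{1647 - 2357}{-1191 + \left(-32 + b{\left(Q,5 \right)}\right)^{2}} = \frac{1647 - 2357}{-1191 + \left(-32 + 12 \left(-4\right)\right)^{2}} = - \frac{710}{-1191 + \left(-32 - 48\right)^{2}} = - \frac{710}{-1191 + \left(-80\right)^{2}} = - \frac{710}{-1191 + 6400} = - \frac{710}{5209}$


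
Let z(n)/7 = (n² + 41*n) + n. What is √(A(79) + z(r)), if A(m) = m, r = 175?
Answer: 4*√16619 ≈ 515.66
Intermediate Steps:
z(n) = 7*n² + 294*n (z(n) = 7*((n² + 41*n) + n) = 7*(n² + 42*n) = 7*n² + 294*n)
√(A(79) + z(r)) = √(79 + 7*175*(42 + 175)) = √(79 + 7*175*217) = √(79 + 265825) = √265904 = 4*√16619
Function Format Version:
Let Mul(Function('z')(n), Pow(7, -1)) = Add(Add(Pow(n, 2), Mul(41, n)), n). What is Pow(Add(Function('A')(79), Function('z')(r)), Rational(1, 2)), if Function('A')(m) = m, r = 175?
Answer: Mul(4, Pow(16619, Rational(1, 2))) ≈ 515.66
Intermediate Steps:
Function('z')(n) = Add(Mul(7, Pow(n, 2)), Mul(294, n)) (Function('z')(n) = Mul(7, Add(Add(Pow(n, 2), Mul(41, n)), n)) = Mul(7, Add(Pow(n, 2), Mul(42, n))) = Add(Mul(7, Pow(n, 2)), Mul(294, n)))
Pow(Add(Function('A')(79), Function('z')(r)), Rational(1, 2)) = Pow(Add(79, Mul(7, 175, Add(42, 175))), Rational(1, 2)) = Pow(Add(79, Mul(7, 175, 217)), Rational(1, 2)) = Pow(Add(79, 265825), Rational(1, 2)) = Pow(265904, Rational(1, 2)) = Mul(4, Pow(16619, Rational(1, 2)))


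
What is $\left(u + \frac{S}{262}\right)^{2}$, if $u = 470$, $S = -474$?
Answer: $\frac{3761736889}{17161} \approx 2.192 \cdot 10^{5}$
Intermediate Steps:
$\left(u + \frac{S}{262}\right)^{2} = \left(470 - \frac{474}{262}\right)^{2} = \left(470 - \frac{237}{131}\right)^{2} = \left(\frac{61333}{131}\right)^{2} = \frac{3761736889}{17161}$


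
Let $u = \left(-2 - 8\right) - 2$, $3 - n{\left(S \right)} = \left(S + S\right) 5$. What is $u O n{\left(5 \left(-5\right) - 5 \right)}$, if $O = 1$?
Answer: $-3636$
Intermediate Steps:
$n{\left(S \right)} = 3 - 10 S$ ($n{\left(S \right)} = 3 - \left(S + S\right) 5 = 3 - 2 S 5 = 3 - 10 S$)
$u = -12$ ($u = -10 - 2 = -12$)
$u O n{\left(5 \left(-5\right) - 5 \right)} = \left(-12\right) 1 \left(3 - 10 \left(5 \left(-5\right) - 5\right)\right) = - 12 \left(3 - 10 \left(-25 - 5\right)\right) = - 12 \left(3 - -300\right) = - 12 \left(3 + 300\right) = \left(-12\right) 303 = -3636$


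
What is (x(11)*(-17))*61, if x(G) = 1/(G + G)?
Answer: -1037/22 ≈ -47.136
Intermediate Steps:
x(G) = 1/(2*G)
(x(11)*(-17))*61 = (((1/2)/11)*(-17))*61 = (((1/2)*(1/11))*(-17))*61 = ((1/22)*(-17))*61 = -17/22*61 = -1037/22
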